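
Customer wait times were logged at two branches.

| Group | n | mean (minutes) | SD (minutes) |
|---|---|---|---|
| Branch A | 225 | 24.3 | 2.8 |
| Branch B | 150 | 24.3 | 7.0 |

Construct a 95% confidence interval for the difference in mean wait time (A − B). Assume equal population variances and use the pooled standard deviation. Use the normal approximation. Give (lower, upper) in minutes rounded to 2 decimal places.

(-1.02, 1.02)

s_p = √[((n₁−1)s₁² + (n₂−1)s₂²)/(n₁+n₂−2)] = √[(224·2.8² + 149·7.0²)/373] = 4.9277.
SE = 4.9277·√(1/225 + 1/150) = 0.5194.
With z* = 1.960, margin = 1.960 × 0.5194 = 1.0180.
x̄₁ − x̄₂ = 24.3 − 24.3 = 0.0000; interval 0.0000 ± 1.0180 = (-1.02, 1.02).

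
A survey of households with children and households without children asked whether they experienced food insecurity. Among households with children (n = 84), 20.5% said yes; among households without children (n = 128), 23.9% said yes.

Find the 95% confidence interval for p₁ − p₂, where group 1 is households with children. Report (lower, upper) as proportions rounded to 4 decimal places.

(-0.1476, 0.0796)

SE₁ = √(p̂₁(1−p̂₁)/n₁) = √(0.2050·0.7950/84) = 0.04405; SE₂ = √(0.2390·0.7610/128) = 0.03770.
Independent samples: SE of the difference = √(SE₁² + SE₂²) = √(0.0019404025 + 0.00142129) = 0.05798.
z* for 95% confidence is 1.960, so the margin of error is 1.960 × 0.05798 = 0.11364.
Point estimate p̂₁ − p̂₂ = 0.2050 − 0.2390 = -0.0340.
-0.0340 ± 0.11364 → (-0.1476, 0.0796).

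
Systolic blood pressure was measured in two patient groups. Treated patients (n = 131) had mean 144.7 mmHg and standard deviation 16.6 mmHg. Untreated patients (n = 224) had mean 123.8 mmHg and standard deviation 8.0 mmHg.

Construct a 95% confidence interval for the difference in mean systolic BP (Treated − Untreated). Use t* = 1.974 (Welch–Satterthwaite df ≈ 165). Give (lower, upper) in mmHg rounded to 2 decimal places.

Per-group SEs: s₁/√n₁ = 16.6/√131 = 1.4503, s₂/√n₂ = 8.0/√224 = 0.5345.
Unpooled SE of the difference: √(2.10337009 + 0.28569025) = 1.5457.
Margin of error = t* · SE = 1.974 × 1.5457 = 3.0512.
x̄₁ − x̄₂ = 144.7 − 123.8 = 20.9000.
CI: 20.9000 ± 3.0512 = (17.85, 23.95).

(17.85, 23.95)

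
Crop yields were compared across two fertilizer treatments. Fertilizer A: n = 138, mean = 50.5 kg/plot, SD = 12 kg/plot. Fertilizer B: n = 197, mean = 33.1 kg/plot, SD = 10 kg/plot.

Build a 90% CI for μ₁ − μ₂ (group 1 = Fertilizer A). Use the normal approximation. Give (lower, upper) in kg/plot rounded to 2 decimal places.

Per-group SEs: s₁/√n₁ = 12/√138 = 1.0215, s₂/√n₂ = 10/√197 = 0.7125.
Unpooled SE of the difference: √(1.04346225 + 0.50765625) = 1.2454.
Margin of error = z* · SE = 1.645 × 1.2454 = 2.0487.
x̄₁ − x̄₂ = 50.5 − 33.1 = 17.4000.
CI: 17.4000 ± 2.0487 = (15.35, 19.45).

(15.35, 19.45)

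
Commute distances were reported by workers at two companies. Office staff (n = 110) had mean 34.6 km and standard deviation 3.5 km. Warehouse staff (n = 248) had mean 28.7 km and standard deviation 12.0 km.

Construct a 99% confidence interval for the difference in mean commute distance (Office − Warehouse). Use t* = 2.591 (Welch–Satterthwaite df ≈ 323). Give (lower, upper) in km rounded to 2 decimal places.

Standard errors of each mean: 3.5/√110 = 0.3337 and 12.0/√248 = 0.7620.
SE(x̄₁ − x̄₂) = √(0.3337² + 0.7620²) = 0.8319 for independent samples with unequal variances.
With t* = 2.591, the margin is 2.591 × 0.8319 = 2.1555.
x̄₁ − x̄₂ = 34.6 − 28.7 = 5.9000; the interval is 5.9000 ± 2.1555 = (3.74, 8.06).

(3.74, 8.06)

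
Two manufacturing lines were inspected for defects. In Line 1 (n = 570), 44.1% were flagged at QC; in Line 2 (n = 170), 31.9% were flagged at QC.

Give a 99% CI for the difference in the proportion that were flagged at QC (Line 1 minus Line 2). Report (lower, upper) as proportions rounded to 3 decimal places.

(0.015, 0.229)

SE₁ = √(p̂₁(1−p̂₁)/n₁) = √(0.4410·0.5590/570) = 0.02080; SE₂ = √(0.3190·0.6810/170) = 0.03575.
Independent samples: SE of the difference = √(SE₁² + SE₂²) = √(0.00043264 + 0.0012780625) = 0.04136.
z* for 99% confidence is 2.576, so the margin of error is 2.576 × 0.04136 = 0.10654.
Point estimate p̂₁ − p̂₂ = 0.4410 − 0.3190 = 0.1220.
0.1220 ± 0.10654 → (0.015, 0.229).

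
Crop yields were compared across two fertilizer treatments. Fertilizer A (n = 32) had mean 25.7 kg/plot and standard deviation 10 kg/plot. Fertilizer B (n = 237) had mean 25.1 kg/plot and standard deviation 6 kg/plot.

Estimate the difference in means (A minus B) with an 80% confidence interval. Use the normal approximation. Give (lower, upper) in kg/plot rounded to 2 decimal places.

(-1.72, 2.92)

Per-group SEs: s₁/√n₁ = 10/√32 = 1.7678, s₂/√n₂ = 6/√237 = 0.3897.
Unpooled SE of the difference: √(3.12511684 + 0.15186609) = 1.8102.
Margin of error = z* · SE = 1.282 × 1.8102 = 2.3207.
x̄₁ − x̄₂ = 25.7 − 25.1 = 0.6000.
CI: 0.6000 ± 2.3207 = (-1.72, 2.92).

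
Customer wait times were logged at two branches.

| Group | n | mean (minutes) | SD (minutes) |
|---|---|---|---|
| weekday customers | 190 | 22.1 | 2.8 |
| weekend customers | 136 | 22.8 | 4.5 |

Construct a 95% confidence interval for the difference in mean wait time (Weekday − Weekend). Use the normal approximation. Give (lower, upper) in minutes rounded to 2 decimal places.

Per-group SEs: s₁/√n₁ = 2.8/√190 = 0.2031, s₂/√n₂ = 4.5/√136 = 0.3859.
Unpooled SE of the difference: √(0.04124961 + 0.14891881) = 0.4361.
Margin of error = z* · SE = 1.960 × 0.4361 = 0.8548.
x̄₁ − x̄₂ = 22.1 − 22.8 = -0.7000.
CI: -0.7000 ± 0.8548 = (-1.55, 0.15).

(-1.55, 0.15)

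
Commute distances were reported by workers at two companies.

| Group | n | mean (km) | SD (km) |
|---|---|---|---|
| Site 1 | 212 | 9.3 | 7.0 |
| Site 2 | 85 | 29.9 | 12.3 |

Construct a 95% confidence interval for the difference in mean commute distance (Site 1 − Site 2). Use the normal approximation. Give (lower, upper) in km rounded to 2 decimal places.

Standard errors of each mean: 7.0/√212 = 0.4808 and 12.3/√85 = 1.3341.
SE(x̄₁ − x̄₂) = √(0.4808² + 1.3341²) = 1.4181 for independent samples with unequal variances.
With z* = 1.960, the margin is 1.960 × 1.4181 = 2.7795.
x̄₁ − x̄₂ = 9.3 − 29.9 = -20.6000; the interval is -20.6000 ± 2.7795 = (-23.38, -17.82).

(-23.38, -17.82)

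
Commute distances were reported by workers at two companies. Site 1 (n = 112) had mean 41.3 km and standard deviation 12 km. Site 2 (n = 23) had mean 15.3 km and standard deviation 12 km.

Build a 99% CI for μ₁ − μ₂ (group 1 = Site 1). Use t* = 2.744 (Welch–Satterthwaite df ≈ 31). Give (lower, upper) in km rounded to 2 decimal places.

(18.46, 33.54)

Per-group SEs: s₁/√n₁ = 12/√112 = 1.1339, s₂/√n₂ = 12/√23 = 2.5022.
Unpooled SE of the difference: √(1.28572921 + 6.26100484) = 2.7471.
Margin of error = t* · SE = 2.744 × 2.7471 = 7.5380.
x̄₁ − x̄₂ = 41.3 − 15.3 = 26.0000.
CI: 26.0000 ± 7.5380 = (18.46, 33.54).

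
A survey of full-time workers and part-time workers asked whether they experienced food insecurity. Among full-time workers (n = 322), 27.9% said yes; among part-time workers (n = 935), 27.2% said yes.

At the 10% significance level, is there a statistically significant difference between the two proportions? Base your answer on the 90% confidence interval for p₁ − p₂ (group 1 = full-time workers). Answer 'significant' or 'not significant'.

Each SE is √(p̂(1−p̂)/n): √(0.2790·0.7210/322) = 0.02499 and √(0.2720·0.7280/935) = 0.01455.
SE(p̂₁ − p̂₂) = √(SE₁² + SE₂²) = √(0.0006245001 + 0.0002117025) = 0.02892, since the two samples are independent.
At 90% confidence z* = 1.645; margin = 1.645 × 0.02892 = 0.04757.
The difference is 0.2790 − 0.2720 = 0.0070, so the interval is 0.0070 ± 0.04757 = (-0.04057, 0.05457).
The interval (-0.04057, 0.05457) contains 0, so the difference is not significant.

not significant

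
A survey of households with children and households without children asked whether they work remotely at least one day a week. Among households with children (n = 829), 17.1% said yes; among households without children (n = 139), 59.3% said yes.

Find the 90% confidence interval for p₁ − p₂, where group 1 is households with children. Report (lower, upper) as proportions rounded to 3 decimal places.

The two standard errors are √(0.1710×0.8290/829) = 0.01308 and √(0.5930×0.4070/139) = 0.04167.
Because the samples are independent, SE_diff = √(0.01308² + 0.04167²) = 0.04367.
Using z* = 1.645 for 90%, ME = 1.645 × 0.04367 = 0.07184.
p̂₁ − p̂₂ = -0.4220; interval -0.4220 ± 0.07184 gives (-0.494, -0.350).

(-0.494, -0.350)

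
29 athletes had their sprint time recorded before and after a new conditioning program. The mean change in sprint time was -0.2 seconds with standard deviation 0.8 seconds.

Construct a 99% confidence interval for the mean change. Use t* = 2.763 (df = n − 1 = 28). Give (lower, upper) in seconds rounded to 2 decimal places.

(-0.61, 0.21)

Paired design: SE = s_d/√n = 0.8/√29 = 0.1486.
t* = 2.763; margin of error = 2.763 × 0.1486 = 0.4106.
-0.2 ± 0.4106 → (-0.61, 0.21).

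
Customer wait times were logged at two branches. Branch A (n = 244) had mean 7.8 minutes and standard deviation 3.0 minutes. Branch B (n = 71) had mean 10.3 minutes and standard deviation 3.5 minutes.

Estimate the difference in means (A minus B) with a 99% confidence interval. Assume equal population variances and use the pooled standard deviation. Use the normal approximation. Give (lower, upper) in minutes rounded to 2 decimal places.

Pooled variance s_p² = [243·3.0² + 70·3.5²] / (244+71−2) = 9.7268, so s_p = 3.1188.
SE_diff = s_p·√(1/n₁ + 1/n₂) = 3.1188·√(1/244 + 1/71) = 0.4206.
z* = 2.576; margin = 2.576 × 0.4206 = 1.0835.
Difference = 7.8 − 10.3 = -2.5000.
-2.5000 ± 1.0835 → (-3.58, -1.42).

(-3.58, -1.42)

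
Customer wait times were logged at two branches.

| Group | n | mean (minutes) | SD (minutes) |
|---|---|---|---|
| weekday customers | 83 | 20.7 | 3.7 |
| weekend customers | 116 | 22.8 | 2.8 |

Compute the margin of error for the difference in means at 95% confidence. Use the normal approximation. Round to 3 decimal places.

0.945

SE₁ = s₁/√n₁ = 3.7/√83 = 0.4061; SE₂ = 2.8/√116 = 0.2600.
Independent samples, unequal variances: SE_diff = √(SE₁² + SE₂²) = √(0.16491721 + 0.0676) = 0.4822.
z* = 1.960, so margin of error = 1.960 × 0.4822 = 0.9451.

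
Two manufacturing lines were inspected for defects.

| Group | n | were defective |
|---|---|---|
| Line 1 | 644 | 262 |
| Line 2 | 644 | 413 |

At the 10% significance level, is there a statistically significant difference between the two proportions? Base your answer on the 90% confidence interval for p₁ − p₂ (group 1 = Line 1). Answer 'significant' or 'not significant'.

significant

Sample proportions: 262/644 = 0.4068, 413/644 = 0.6413.
Each SE is √(p̂(1−p̂)/n): √(0.4068·0.5932/644) = 0.01936 and √(0.6413·0.3587/644) = 0.01890.
SE(p̂₁ − p̂₂) = √(SE₁² + SE₂²) = √(0.0003748096 + 0.00035721) = 0.02706, since the two samples are independent.
At 90% confidence z* = 1.645; margin = 1.645 × 0.02706 = 0.04451.
The difference is 0.4068 − 0.6413 = -0.2345, so the interval is -0.2345 ± 0.04451 = (-0.27901, -0.18999).
The interval (-0.27901, -0.18999) does not contain 0, so the difference is significant.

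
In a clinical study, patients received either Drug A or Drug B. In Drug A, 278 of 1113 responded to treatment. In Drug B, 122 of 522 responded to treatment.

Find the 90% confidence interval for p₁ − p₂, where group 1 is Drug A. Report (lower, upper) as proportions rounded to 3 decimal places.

(-0.021, 0.053)

p̂₁ = 278/1113 = 0.2498 and p̂₂ = 122/522 = 0.2337.
SE₁ = √(p̂₁(1−p̂₁)/n₁) = √(0.2498·0.7502/1113) = 0.01298; SE₂ = √(0.2337·0.7663/522) = 0.01852.
Independent samples: SE of the difference = √(SE₁² + SE₂²) = √(0.0001684804 + 0.0003429904) = 0.02262.
z* for 90% confidence is 1.645, so the margin of error is 1.645 × 0.02262 = 0.03721.
Point estimate p̂₁ − p̂₂ = 0.2498 − 0.2337 = 0.0161.
0.0161 ± 0.03721 → (-0.021, 0.053).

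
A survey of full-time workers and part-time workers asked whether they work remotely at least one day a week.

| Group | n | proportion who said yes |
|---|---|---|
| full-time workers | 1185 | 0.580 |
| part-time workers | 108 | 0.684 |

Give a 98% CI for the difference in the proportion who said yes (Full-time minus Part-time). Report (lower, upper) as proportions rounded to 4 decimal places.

The two standard errors are √(0.5800×0.4200/1185) = 0.01434 and √(0.6840×0.3160/108) = 0.04474.
Because the samples are independent, SE_diff = √(0.01434² + 0.04474²) = 0.04698.
Using z* = 2.326 for 98%, ME = 2.326 × 0.04698 = 0.10928.
p̂₁ − p̂₂ = -0.1040; interval -0.1040 ± 0.10928 gives (-0.2133, 0.0053).

(-0.2133, 0.0053)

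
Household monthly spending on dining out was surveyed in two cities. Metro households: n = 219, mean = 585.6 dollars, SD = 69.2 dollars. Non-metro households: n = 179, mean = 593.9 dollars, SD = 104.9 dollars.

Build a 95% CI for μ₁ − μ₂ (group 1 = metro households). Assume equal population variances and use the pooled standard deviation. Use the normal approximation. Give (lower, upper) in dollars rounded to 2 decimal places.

(-25.50, 8.90)

s_p = √[((n₁−1)s₁² + (n₂−1)s₂²)/(n₁+n₂−2)] = √[(218·69.2² + 178·104.9²)/396] = 87.0771.
SE = 87.0771·√(1/219 + 1/179) = 8.7740.
With z* = 1.960, margin = 1.960 × 8.7740 = 17.1970.
x̄₁ − x̄₂ = 585.6 − 593.9 = -8.3000; interval -8.3000 ± 17.1970 = (-25.50, 8.90).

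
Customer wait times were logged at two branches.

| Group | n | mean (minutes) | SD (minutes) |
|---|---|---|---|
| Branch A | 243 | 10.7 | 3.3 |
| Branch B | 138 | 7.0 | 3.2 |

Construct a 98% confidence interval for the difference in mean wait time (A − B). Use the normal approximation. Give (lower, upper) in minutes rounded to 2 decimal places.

SE₁ = s₁/√n₁ = 3.3/√243 = 0.2117; SE₂ = 3.2/√138 = 0.2724.
Independent samples, unequal variances: SE_diff = √(SE₁² + SE₂²) = √(0.04481689 + 0.07420176) = 0.3450.
z* = 2.326, so margin of error = 2.326 × 0.3450 = 0.8025.
Difference in means = 10.7 − 7.0 = 3.7000.
3.7000 ± 0.8025 → (2.90, 4.50).

(2.90, 4.50)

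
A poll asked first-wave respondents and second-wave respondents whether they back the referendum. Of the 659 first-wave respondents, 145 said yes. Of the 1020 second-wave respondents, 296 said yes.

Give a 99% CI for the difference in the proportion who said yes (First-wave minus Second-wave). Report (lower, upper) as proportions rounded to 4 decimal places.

(-0.1256, -0.0148)

p̂₁ = 145/659 = 0.2200 and p̂₂ = 296/1020 = 0.2902.
SE₁ = √(p̂₁(1−p̂₁)/n₁) = √(0.2200·0.7800/659) = 0.01614; SE₂ = √(0.2902·0.7098/1020) = 0.01421.
Independent samples: SE of the difference = √(SE₁² + SE₂²) = √(0.0002604996 + 0.0002019241) = 0.02150.
z* for 99% confidence is 2.576, so the margin of error is 2.576 × 0.02150 = 0.05538.
Point estimate p̂₁ − p̂₂ = 0.2200 − 0.2902 = -0.0702.
-0.0702 ± 0.05538 → (-0.1256, -0.0148).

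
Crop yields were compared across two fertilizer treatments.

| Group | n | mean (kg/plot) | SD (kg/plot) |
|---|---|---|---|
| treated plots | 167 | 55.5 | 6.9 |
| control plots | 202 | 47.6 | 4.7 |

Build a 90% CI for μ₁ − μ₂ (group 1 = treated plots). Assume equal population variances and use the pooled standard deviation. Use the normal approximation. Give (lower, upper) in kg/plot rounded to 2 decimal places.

(6.90, 8.90)

s_p = √[((n₁−1)s₁² + (n₂−1)s₂²)/(n₁+n₂−2)] = √[(166·6.9² + 201·4.7²)/367] = 5.7994.
SE = 5.7994·√(1/167 + 1/202) = 0.6065.
With z* = 1.645, margin = 1.645 × 0.6065 = 0.9977.
x̄₁ − x̄₂ = 55.5 − 47.6 = 7.9000; interval 7.9000 ± 0.9977 = (6.90, 8.90).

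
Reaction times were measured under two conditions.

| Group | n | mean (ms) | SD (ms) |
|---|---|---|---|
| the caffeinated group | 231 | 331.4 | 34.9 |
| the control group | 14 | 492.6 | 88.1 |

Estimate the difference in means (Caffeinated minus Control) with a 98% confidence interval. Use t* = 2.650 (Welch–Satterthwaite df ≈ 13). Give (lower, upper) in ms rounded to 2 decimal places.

(-223.89, -98.51)

SE₁ = s₁/√n₁ = 34.9/√231 = 2.2963; SE₂ = 88.1/√14 = 23.5457.
Independent samples, unequal variances: SE_diff = √(SE₁² + SE₂²) = √(5.27299369 + 554.39998849) = 23.6574.
t* = 2.650, so margin of error = 2.650 × 23.6574 = 62.6921.
Difference in means = 331.4 − 492.6 = -161.2000.
-161.2000 ± 62.6921 → (-223.89, -98.51).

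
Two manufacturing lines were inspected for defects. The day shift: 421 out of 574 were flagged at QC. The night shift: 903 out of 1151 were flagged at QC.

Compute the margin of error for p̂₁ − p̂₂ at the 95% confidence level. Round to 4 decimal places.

0.0433

Sample proportions: 421/574 = 0.7334, 903/1151 = 0.7845.
Each SE is √(p̂(1−p̂)/n): √(0.7334·0.2666/574) = 0.01846 and √(0.7845·0.2155/1151) = 0.01212.
SE(p̂₁ − p̂₂) = √(SE₁² + SE₂²) = √(0.0003407716 + 0.0001468944) = 0.02208, since the two samples are independent.
At 95% confidence z* = 1.960; margin = 1.960 × 0.02208 = 0.04328.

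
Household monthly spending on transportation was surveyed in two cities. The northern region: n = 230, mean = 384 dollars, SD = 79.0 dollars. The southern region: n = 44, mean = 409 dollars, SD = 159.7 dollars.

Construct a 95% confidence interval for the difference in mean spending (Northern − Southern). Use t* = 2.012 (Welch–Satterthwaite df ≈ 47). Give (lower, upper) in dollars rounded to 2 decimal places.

SE₁ = s₁/√n₁ = 79.0/√230 = 5.2091; SE₂ = 159.7/√44 = 24.0757.
Independent samples, unequal variances: SE_diff = √(SE₁² + SE₂²) = √(27.13472281 + 579.63933049) = 24.6328.
t* = 2.012, so margin of error = 2.012 × 24.6328 = 49.5612.
Difference in means = 384 − 409 = -25.0000.
-25.0000 ± 49.5612 → (-74.56, 24.56).

(-74.56, 24.56)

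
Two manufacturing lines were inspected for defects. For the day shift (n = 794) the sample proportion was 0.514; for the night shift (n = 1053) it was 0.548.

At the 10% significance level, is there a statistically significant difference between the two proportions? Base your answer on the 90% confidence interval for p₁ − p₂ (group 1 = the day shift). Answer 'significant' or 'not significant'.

not significant

SE₁ = √(p̂₁(1−p̂₁)/n₁) = √(0.5140·0.4860/794) = 0.01774; SE₂ = √(0.5480·0.4520/1053) = 0.01534.
Independent samples: SE of the difference = √(SE₁² + SE₂²) = √(0.0003147076 + 0.0002353156) = 0.02345.
z* for 90% confidence is 1.645, so the margin of error is 1.645 × 0.02345 = 0.03858.
Point estimate p̂₁ − p̂₂ = 0.5140 − 0.5480 = -0.0340.
-0.0340 ± 0.03858 → (-0.07258, 0.00458).
The interval (-0.07258, 0.00458) contains 0, so the difference is not significant.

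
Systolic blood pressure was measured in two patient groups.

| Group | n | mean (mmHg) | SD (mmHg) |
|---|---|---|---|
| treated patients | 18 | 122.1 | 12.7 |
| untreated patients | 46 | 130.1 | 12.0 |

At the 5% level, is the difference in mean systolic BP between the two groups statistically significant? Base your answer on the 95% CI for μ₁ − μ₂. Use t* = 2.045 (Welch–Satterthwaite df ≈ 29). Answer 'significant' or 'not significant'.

Standard errors of each mean: 12.7/√18 = 2.9934 and 12.0/√46 = 1.7693.
SE(x̄₁ − x̄₂) = √(2.9934² + 1.7693²) = 3.4772 for independent samples with unequal variances.
With t* = 2.045, the margin is 2.045 × 3.4772 = 7.1109.
x̄₁ − x̄₂ = 122.1 − 130.1 = -8.0000; the interval is -8.0000 ± 7.1109 = (-15.1109, -0.8891).
The interval (-15.1109, -0.8891) does not contain 0, so the difference is significant.

significant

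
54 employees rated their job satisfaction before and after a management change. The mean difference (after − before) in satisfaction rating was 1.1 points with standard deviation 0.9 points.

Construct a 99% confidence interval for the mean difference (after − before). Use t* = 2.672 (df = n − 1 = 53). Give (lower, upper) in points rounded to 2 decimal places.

Paired design: SE = s_d/√n = 0.9/√54 = 0.1225.
t* = 2.672; margin of error = 2.672 × 0.1225 = 0.3273.
1.1 ± 0.3273 → (0.77, 1.43).

(0.77, 1.43)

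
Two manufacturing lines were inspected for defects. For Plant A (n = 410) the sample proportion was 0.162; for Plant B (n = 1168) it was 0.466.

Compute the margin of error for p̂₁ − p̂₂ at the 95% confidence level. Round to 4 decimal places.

0.0457

Each SE is √(p̂(1−p̂)/n): √(0.1620·0.8380/410) = 0.01820 and √(0.4660·0.5340/1168) = 0.01460.
SE(p̂₁ − p̂₂) = √(SE₁² + SE₂²) = √(0.00033124 + 0.00021316) = 0.02333, since the two samples are independent.
At 95% confidence z* = 1.960; margin = 1.960 × 0.02333 = 0.04573.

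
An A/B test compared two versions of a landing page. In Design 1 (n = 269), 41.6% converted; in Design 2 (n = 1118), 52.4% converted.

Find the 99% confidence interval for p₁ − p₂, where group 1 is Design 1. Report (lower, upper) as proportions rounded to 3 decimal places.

Each SE is √(p̂(1−p̂)/n): √(0.4160·0.5840/269) = 0.03005 and √(0.5240·0.4760/1118) = 0.01494.
SE(p̂₁ − p̂₂) = √(SE₁² + SE₂²) = √(0.0009030025 + 0.0002232036) = 0.03356, since the two samples are independent.
At 99% confidence z* = 2.576; margin = 2.576 × 0.03356 = 0.08645.
The difference is 0.4160 − 0.5240 = -0.1080, so the interval is -0.1080 ± 0.08645 = (-0.194, -0.022).

(-0.194, -0.022)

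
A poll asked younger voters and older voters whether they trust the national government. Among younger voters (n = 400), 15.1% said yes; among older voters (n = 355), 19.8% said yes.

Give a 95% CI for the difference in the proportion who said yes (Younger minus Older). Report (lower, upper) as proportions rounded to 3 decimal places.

(-0.101, 0.007)

The two standard errors are √(0.1510×0.8490/400) = 0.01790 and √(0.1980×0.8020/355) = 0.02115.
Because the samples are independent, SE_diff = √(0.01790² + 0.02115²) = 0.02771.
Using z* = 1.960 for 95%, ME = 1.960 × 0.02771 = 0.05431.
p̂₁ − p̂₂ = -0.0470; interval -0.0470 ± 0.05431 gives (-0.101, 0.007).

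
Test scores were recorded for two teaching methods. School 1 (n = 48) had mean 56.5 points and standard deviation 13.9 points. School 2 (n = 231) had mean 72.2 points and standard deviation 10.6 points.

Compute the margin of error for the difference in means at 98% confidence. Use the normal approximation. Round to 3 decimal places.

4.941

Per-group SEs: s₁/√n₁ = 13.9/√48 = 2.0063, s₂/√n₂ = 10.6/√231 = 0.6974.
Unpooled SE of the difference: √(4.02523969 + 0.48636676) = 2.1241.
Margin of error = z* · SE = 2.326 × 2.1241 = 4.9407.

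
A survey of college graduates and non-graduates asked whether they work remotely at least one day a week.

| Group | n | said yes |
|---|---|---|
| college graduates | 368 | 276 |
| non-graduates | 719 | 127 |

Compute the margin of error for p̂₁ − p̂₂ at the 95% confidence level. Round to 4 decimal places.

0.0523

First, p̂₁ = 276/368 = 0.7500; p̂₂ = 127/719 = 0.1766.
The two standard errors are √(0.7500×0.2500/368) = 0.02257 and √(0.1766×0.8234/719) = 0.01422.
Because the samples are independent, SE_diff = √(0.02257² + 0.01422²) = 0.02668.
Using z* = 1.960 for 95%, ME = 1.960 × 0.02668 = 0.05229.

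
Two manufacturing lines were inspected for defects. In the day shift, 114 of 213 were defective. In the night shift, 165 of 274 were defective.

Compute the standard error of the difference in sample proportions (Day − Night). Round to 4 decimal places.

Sample proportions: 114/213 = 0.5352, 165/274 = 0.6022.
Each SE is √(p̂(1−p̂)/n): √(0.5352·0.4648/213) = 0.03417 and √(0.6022·0.3978/274) = 0.02957.
SE(p̂₁ − p̂₂) = √(SE₁² + SE₂²) = √(0.0011675889 + 0.0008743849) = 0.04519, since the two samples are independent.

0.0452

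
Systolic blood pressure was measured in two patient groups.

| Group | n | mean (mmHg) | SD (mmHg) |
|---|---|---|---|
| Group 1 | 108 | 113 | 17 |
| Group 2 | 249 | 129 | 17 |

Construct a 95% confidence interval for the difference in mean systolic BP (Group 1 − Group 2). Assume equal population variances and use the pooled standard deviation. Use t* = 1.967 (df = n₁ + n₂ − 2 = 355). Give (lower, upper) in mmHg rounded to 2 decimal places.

(-19.85, -12.15)

s_p = √[((n₁−1)s₁² + (n₂−1)s₂²)/(n₁+n₂−2)] = √[(107·17² + 248·17²)/355] = 17.0000.
SE = 17.0000·√(1/108 + 1/249) = 1.9587.
With t* = 1.967, margin = 1.967 × 1.9587 = 3.8528.
x̄₁ − x̄₂ = 113 − 129 = -16.0000; interval -16.0000 ± 3.8528 = (-19.85, -12.15).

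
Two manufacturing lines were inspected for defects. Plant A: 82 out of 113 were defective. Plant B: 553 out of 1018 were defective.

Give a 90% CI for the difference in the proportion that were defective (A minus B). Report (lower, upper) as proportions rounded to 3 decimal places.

(0.109, 0.256)

First, p̂₁ = 82/113 = 0.7257; p̂₂ = 553/1018 = 0.5432.
The two standard errors are √(0.7257×0.2743/113) = 0.04197 and √(0.5432×0.4568/1018) = 0.01561.
Because the samples are independent, SE_diff = √(0.04197² + 0.01561²) = 0.04478.
Using z* = 1.645 for 90%, ME = 1.645 × 0.04478 = 0.07366.
p̂₁ − p̂₂ = 0.1825; interval 0.1825 ± 0.07366 gives (0.109, 0.256).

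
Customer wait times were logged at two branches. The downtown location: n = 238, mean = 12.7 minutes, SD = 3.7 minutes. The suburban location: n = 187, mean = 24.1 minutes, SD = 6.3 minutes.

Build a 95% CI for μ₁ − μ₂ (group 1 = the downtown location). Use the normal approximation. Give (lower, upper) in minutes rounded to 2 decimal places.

(-12.42, -10.38)

Standard errors of each mean: 3.7/√238 = 0.2398 and 6.3/√187 = 0.4607.
SE(x̄₁ − x̄₂) = √(0.2398² + 0.4607²) = 0.5194 for independent samples with unequal variances.
With z* = 1.960, the margin is 1.960 × 0.5194 = 1.0180.
x̄₁ − x̄₂ = 12.7 − 24.1 = -11.4000; the interval is -11.4000 ± 1.0180 = (-12.42, -10.38).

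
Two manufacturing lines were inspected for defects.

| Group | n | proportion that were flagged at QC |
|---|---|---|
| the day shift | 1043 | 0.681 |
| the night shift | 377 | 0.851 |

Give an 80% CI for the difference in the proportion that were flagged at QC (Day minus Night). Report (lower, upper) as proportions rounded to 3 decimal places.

(-0.200, -0.140)

SE₁ = √(p̂₁(1−p̂₁)/n₁) = √(0.6810·0.3190/1043) = 0.01443; SE₂ = √(0.8510·0.1490/377) = 0.01834.
Independent samples: SE of the difference = √(SE₁² + SE₂²) = √(0.0002082249 + 0.0003363556) = 0.02334.
z* for 80% confidence is 1.282, so the margin of error is 1.282 × 0.02334 = 0.02992.
Point estimate p̂₁ − p̂₂ = 0.6810 − 0.8510 = -0.1700.
-0.1700 ± 0.02992 → (-0.200, -0.140).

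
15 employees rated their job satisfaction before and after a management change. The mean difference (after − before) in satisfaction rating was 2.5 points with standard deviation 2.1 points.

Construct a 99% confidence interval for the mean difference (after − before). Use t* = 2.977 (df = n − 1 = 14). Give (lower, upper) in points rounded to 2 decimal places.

(0.89, 4.11)

This is a matched-pairs design, so SE = s_d/√n = 2.1/√15 = 0.5422.
Margin = 2.977 × 0.5422 = 1.6141; the interval is 2.5 ± 1.6141 = (0.89, 4.11).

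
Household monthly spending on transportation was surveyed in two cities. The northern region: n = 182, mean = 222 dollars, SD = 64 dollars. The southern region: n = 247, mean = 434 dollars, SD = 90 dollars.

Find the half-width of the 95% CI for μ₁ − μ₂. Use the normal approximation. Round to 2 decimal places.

SE₁ = s₁/√n₁ = 64/√182 = 4.7440; SE₂ = 90/√247 = 5.7266.
Independent samples, unequal variances: SE_diff = √(SE₁² + SE₂²) = √(22.505536 + 32.79394756) = 7.4364.
z* = 1.960, so margin of error = 1.960 × 7.4364 = 14.5753.

14.58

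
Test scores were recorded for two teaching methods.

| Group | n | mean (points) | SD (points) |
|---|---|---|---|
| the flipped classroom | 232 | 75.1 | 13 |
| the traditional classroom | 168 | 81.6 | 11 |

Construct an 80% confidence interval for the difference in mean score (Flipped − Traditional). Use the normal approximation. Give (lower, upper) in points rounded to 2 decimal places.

(-8.04, -4.96)

Per-group SEs: s₁/√n₁ = 13/√232 = 0.8535, s₂/√n₂ = 11/√168 = 0.8487.
Unpooled SE of the difference: √(0.72846225 + 0.72029169) = 1.2036.
Margin of error = z* · SE = 1.282 × 1.2036 = 1.5430.
x̄₁ − x̄₂ = 75.1 − 81.6 = -6.5000.
CI: -6.5000 ± 1.5430 = (-8.04, -4.96).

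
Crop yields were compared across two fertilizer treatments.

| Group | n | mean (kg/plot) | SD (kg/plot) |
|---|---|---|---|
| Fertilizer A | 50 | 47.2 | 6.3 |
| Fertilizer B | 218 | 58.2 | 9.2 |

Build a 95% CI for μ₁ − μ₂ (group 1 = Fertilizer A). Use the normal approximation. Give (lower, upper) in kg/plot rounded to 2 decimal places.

Standard errors of each mean: 6.3/√50 = 0.8910 and 9.2/√218 = 0.6231.
SE(x̄₁ − x̄₂) = √(0.8910² + 0.6231²) = 1.0873 for independent samples with unequal variances.
With z* = 1.960, the margin is 1.960 × 1.0873 = 2.1311.
x̄₁ − x̄₂ = 47.2 − 58.2 = -11.0000; the interval is -11.0000 ± 2.1311 = (-13.13, -8.87).

(-13.13, -8.87)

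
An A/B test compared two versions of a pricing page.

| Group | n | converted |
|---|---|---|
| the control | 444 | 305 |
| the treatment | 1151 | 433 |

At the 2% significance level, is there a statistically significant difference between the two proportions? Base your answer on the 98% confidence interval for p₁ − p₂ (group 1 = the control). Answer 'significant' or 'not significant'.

significant

First, p̂₁ = 305/444 = 0.6869; p̂₂ = 433/1151 = 0.3762.
The two standard errors are √(0.6869×0.3131/444) = 0.02201 and √(0.3762×0.6238/1151) = 0.01428.
Because the samples are independent, SE_diff = √(0.02201² + 0.01428²) = 0.02624.
Using z* = 2.326 for 98%, ME = 2.326 × 0.02624 = 0.06103.
p̂₁ − p̂₂ = 0.3107; interval 0.3107 ± 0.06103 gives (0.24967, 0.37173).
The interval (0.24967, 0.37173) does not contain 0, so the difference is significant.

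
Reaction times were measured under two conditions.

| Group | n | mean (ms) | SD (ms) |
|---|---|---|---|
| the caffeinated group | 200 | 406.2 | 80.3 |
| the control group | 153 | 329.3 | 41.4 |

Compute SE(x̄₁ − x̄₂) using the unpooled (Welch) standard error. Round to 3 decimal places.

SE₁ = s₁/√n₁ = 80.3/√200 = 5.6781; SE₂ = 41.4/√153 = 3.3470.
Independent samples, unequal variances: SE_diff = √(SE₁² + SE₂²) = √(32.24081961 + 11.202409) = 6.5911.

6.591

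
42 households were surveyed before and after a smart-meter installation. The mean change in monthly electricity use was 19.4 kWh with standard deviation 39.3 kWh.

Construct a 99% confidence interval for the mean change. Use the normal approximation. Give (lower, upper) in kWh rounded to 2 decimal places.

(3.78, 35.02)

This is a matched-pairs design, so SE = s_d/√n = 39.3/√42 = 6.0641.
Margin = 2.576 × 6.0641 = 15.6211; the interval is 19.4 ± 15.6211 = (3.78, 35.02).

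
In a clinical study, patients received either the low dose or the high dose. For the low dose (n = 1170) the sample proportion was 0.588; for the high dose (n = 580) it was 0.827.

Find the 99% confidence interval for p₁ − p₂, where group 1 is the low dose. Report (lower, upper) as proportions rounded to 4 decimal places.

SE₁ = √(p̂₁(1−p̂₁)/n₁) = √(0.5880·0.4120/1170) = 0.01439; SE₂ = √(0.8270·0.1730/580) = 0.01571.
Independent samples: SE of the difference = √(SE₁² + SE₂²) = √(0.0002070721 + 0.0002468041) = 0.02130.
z* for 99% confidence is 2.576, so the margin of error is 2.576 × 0.02130 = 0.05487.
Point estimate p̂₁ − p̂₂ = 0.5880 − 0.8270 = -0.2390.
-0.2390 ± 0.05487 → (-0.2939, -0.1841).

(-0.2939, -0.1841)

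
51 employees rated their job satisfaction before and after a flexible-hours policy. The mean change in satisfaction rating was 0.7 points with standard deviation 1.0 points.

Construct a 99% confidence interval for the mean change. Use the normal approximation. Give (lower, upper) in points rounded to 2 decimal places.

(0.34, 1.06)

This is a matched-pairs design, so SE = s_d/√n = 1.0/√51 = 0.1400.
Margin = 2.576 × 0.1400 = 0.3606; the interval is 0.7 ± 0.3606 = (0.34, 1.06).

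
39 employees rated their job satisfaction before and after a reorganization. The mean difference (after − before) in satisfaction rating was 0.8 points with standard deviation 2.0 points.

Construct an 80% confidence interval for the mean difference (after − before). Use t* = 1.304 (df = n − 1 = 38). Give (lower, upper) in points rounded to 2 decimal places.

(0.38, 1.22)

Paired design: SE = s_d/√n = 2.0/√39 = 0.3203.
t* = 1.304; margin of error = 1.304 × 0.3203 = 0.4177.
0.8 ± 0.4177 → (0.38, 1.22).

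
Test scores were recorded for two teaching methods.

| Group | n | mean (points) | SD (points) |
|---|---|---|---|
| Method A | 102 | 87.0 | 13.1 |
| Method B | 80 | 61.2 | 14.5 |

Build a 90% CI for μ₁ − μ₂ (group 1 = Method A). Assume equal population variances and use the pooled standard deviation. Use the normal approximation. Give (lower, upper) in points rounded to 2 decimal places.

(22.43, 29.17)

s_p = √[((n₁−1)s₁² + (n₂−1)s₂²)/(n₁+n₂−2)] = √[(101·13.1² + 79·14.5²)/180] = 13.7320.
SE = 13.7320·√(1/102 + 1/80) = 2.0508.
With z* = 1.645, margin = 1.645 × 2.0508 = 3.3736.
x̄₁ − x̄₂ = 87.0 − 61.2 = 25.8000; interval 25.8000 ± 3.3736 = (22.43, 29.17).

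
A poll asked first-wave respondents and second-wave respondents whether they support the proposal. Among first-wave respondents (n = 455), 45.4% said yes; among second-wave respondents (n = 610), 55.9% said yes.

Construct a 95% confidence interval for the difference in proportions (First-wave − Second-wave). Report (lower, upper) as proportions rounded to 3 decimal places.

SE₁ = √(p̂₁(1−p̂₁)/n₁) = √(0.4540·0.5460/455) = 0.02334; SE₂ = √(0.5590·0.4410/610) = 0.02010.
Independent samples: SE of the difference = √(SE₁² + SE₂²) = √(0.0005447556 + 0.00040401) = 0.03080.
z* for 95% confidence is 1.960, so the margin of error is 1.960 × 0.03080 = 0.06037.
Point estimate p̂₁ − p̂₂ = 0.4540 − 0.5590 = -0.1050.
-0.1050 ± 0.06037 → (-0.165, -0.045).

(-0.165, -0.045)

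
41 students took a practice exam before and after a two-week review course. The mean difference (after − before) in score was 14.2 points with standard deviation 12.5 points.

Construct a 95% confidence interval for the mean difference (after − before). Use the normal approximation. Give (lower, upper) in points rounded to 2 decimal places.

(10.37, 18.03)

Paired design: SE = s_d/√n = 12.5/√41 = 1.9522.
z* = 1.960; margin of error = 1.960 × 1.9522 = 3.8263.
14.2 ± 3.8263 → (10.37, 18.03).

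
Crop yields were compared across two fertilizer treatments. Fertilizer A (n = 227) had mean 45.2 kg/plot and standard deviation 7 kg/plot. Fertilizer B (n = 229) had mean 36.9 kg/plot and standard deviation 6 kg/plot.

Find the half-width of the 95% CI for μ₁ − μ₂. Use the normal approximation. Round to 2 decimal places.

SE₁ = s₁/√n₁ = 7/√227 = 0.4646; SE₂ = 6/√229 = 0.3965.
Independent samples, unequal variances: SE_diff = √(SE₁² + SE₂²) = √(0.21585316 + 0.15721225) = 0.6108.
z* = 1.960, so margin of error = 1.960 × 0.6108 = 1.1972.

1.20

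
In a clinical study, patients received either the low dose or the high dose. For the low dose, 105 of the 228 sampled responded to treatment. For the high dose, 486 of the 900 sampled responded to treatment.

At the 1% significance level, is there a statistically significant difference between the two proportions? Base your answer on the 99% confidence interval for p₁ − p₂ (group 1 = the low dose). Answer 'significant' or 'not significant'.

not significant

Sample proportions: 105/228 = 0.4605, 486/900 = 0.5400.
Each SE is √(p̂(1−p̂)/n): √(0.4605·0.5395/228) = 0.03301 and √(0.5400·0.4600/900) = 0.01661.
SE(p̂₁ − p̂₂) = √(SE₁² + SE₂²) = √(0.0010896601 + 0.0002758921) = 0.03695, since the two samples are independent.
At 99% confidence z* = 2.576; margin = 2.576 × 0.03695 = 0.09518.
The difference is 0.4605 − 0.5400 = -0.0795, so the interval is -0.0795 ± 0.09518 = (-0.17468, 0.01568).
The interval (-0.17468, 0.01568) contains 0, so the difference is not significant.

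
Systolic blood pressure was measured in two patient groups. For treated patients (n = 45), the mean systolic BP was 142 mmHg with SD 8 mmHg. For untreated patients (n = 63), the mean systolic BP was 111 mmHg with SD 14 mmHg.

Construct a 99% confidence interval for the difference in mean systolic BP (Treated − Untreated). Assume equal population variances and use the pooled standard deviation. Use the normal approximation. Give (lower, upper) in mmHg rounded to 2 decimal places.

(25.03, 36.97)

Pooled variance s_p² = [44·8² + 62·14²] / (45+63−2) = 141.2075, so s_p = 11.8831.
SE_diff = s_p·√(1/n₁ + 1/n₂) = 11.8831·√(1/45 + 1/63) = 2.3193.
z* = 2.576; margin = 2.576 × 2.3193 = 5.9745.
Difference = 142 − 111 = 31.0000.
31.0000 ± 5.9745 → (25.03, 36.97).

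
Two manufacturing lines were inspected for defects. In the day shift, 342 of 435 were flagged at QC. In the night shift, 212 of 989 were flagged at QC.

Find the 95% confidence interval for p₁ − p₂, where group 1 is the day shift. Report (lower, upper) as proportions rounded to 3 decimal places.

(0.526, 0.618)

p̂₁ = 342/435 = 0.7862 and p̂₂ = 212/989 = 0.2144.
SE₁ = √(p̂₁(1−p̂₁)/n₁) = √(0.7862·0.2138/435) = 0.01966; SE₂ = √(0.2144·0.7856/989) = 0.01305.
Independent samples: SE of the difference = √(SE₁² + SE₂²) = √(0.0003865156 + 0.0001703025) = 0.02360.
z* for 95% confidence is 1.960, so the margin of error is 1.960 × 0.02360 = 0.04626.
Point estimate p̂₁ − p̂₂ = 0.7862 − 0.2144 = 0.5718.
0.5718 ± 0.04626 → (0.526, 0.618).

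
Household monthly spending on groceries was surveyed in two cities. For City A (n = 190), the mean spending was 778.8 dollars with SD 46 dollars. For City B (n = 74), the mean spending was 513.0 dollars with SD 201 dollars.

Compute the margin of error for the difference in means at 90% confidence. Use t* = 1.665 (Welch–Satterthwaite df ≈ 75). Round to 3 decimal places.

Per-group SEs: s₁/√n₁ = 46/√190 = 3.3372, s₂/√n₂ = 201/√74 = 23.3658.
Unpooled SE of the difference: √(11.13690384 + 545.96060964) = 23.6029.
Margin of error = t* · SE = 1.665 × 23.6029 = 39.2988.

39.299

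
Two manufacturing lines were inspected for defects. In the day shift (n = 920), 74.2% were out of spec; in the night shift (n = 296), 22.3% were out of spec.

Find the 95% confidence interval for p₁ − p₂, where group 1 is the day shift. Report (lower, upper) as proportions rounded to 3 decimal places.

(0.464, 0.574)

The two standard errors are √(0.7420×0.2580/920) = 0.01443 and √(0.2230×0.7770/296) = 0.02419.
Because the samples are independent, SE_diff = √(0.01443² + 0.02419²) = 0.02817.
Using z* = 1.960 for 95%, ME = 1.960 × 0.02817 = 0.05521.
p̂₁ − p̂₂ = 0.5190; interval 0.5190 ± 0.05521 gives (0.464, 0.574).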